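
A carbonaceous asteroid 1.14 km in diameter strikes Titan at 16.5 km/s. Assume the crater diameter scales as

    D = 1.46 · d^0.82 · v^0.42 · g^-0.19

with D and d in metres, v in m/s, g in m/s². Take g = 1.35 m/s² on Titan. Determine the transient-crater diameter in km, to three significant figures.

D ≈ 26.2 km

In SI units: d = 1140 m, v = 16500 m/s.
d^0.82 = 1140^0.82 = 321.1
v^0.42 = 16500^0.42 = 59.07
g^-0.19 = 1.35^-0.19 = 0.9446
D = 1.46 × 321.1 × 59.07 × 0.9446 = 26158 m
   = 26.16 km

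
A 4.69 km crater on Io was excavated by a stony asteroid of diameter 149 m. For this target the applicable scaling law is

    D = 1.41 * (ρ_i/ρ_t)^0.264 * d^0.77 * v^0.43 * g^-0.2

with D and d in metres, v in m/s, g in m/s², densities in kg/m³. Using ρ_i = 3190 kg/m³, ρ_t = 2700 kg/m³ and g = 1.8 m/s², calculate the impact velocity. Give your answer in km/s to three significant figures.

Rearranging for v: v = [D / (1.41 · (3190/2700)^0.264 · 149^0.77 · 1.8^-0.2)]^(1/0.43).
D = 4690 m.
(3190/2700)^0.264 = 1.045
149^0.77 = 47.14
1.8^-0.2 = 0.8891
Denominator = 1.41 × 1.045 × 47.14 × 0.8891 = 61.76
D / 61.76 = 4690 / 61.76 = 75.94
v = 75.94^(1/0.43) = 75.94^2.3256 = 23617 m/s

v ≈ 23.6 km/s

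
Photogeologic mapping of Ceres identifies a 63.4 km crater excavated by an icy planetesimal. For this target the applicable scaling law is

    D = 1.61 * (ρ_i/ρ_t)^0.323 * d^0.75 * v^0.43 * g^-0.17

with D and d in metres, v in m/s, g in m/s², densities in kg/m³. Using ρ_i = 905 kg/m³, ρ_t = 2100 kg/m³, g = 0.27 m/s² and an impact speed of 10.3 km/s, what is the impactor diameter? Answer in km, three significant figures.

Rearranging for d: d = [D / (1.61 · (905/2100)^0.323 · 10300^0.43 · 0.27^-0.17)]^(1/0.75).
D = 63400 m.
(905/2100)^0.323 = 0.7619
10300^0.43 = 53.15
0.27^-0.17 = 1.249
Denominator = 1.61 × 0.7619 × 53.15 × 1.249 = 81.43
D / 81.43 = 63400 / 81.43 = 778.6
d = 778.6^(1/0.75) = 778.6^1.3333 = 7161 m

d ≈ 7.16 km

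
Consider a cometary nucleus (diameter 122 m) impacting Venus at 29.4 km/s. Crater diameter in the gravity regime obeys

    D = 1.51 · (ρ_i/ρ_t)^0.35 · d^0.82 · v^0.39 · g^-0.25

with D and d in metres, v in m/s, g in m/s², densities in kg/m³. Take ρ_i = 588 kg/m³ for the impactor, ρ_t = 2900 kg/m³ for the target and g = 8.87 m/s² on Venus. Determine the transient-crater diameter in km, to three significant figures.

In SI units: v = 29400 m/s.
(ρ_i/ρ_t)^0.35 = (588/2900)^0.35 = 0.5721
d^0.82 = 122^0.82 = 51.38
v^0.39 = 29400^0.39 = 55.29
g^-0.25 = 8.87^-0.25 = 0.5795
D = 1.51 × 0.5721 × 51.38 × 55.29 × 0.5795 = 1422 m
   = 1.422 km

D ≈ 1.42 km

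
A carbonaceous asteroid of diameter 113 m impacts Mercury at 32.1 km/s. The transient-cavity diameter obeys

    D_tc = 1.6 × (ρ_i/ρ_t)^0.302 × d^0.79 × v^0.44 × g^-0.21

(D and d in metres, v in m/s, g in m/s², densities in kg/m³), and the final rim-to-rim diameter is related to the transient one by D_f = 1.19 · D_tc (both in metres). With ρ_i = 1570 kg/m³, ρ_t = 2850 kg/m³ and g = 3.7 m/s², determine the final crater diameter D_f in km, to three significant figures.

D_f ≈ 4.86 km

v = 32100 m/s.
(ρ_i/ρ_t)^0.302 = (1570/2850)^0.302 = 0.8352
d^0.79 = 113^0.79 = 41.87
v^0.44 = 32100^0.44 = 96.13
g^-0.21 = 3.7^-0.21 = 0.7598
D_tc = 1.6 × 0.8352 × 41.87 × 96.13 × 0.7598 = 4087 m
D_f = 1.19 × 4087 = 4864 m
     = 4.864 km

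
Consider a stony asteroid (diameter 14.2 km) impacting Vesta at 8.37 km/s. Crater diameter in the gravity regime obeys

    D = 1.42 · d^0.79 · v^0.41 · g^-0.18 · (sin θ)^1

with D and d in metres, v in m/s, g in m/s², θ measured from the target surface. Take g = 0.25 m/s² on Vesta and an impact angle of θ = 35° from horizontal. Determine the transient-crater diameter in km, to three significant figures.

D ≈ 80.9 km

In SI units: d = 14200 m, v = 8370 m/s.
d^0.79 = 14200^0.79 = 1907
v^0.41 = 8370^0.41 = 40.58
g^-0.18 = 0.25^-0.18 = 1.283
(sin 35°)^1 = 0.5736^1 = 0.5736
D = 1.42 × 1907 × 40.58 × 1.283 × 0.5736 = 80870 m
   = 80.87 km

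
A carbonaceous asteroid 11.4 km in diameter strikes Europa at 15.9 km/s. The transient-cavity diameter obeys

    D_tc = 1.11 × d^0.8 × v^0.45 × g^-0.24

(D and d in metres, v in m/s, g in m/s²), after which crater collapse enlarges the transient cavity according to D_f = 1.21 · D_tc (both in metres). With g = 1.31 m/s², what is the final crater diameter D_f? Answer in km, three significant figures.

In SI: d = 11400 m, v = 15900 m/s.
d^0.8 = 11400^0.8 = 1760
v^0.45 = 15900^0.45 = 77.74
g^-0.24 = 1.31^-0.24 = 0.9372
D_tc = 1.11 × 1760 × 77.74 × 0.9372 = 1.423 × 10^5 m
D_f = 1.21 × 1.423 × 10^5 = 1.722 × 10^5 m
     = 172.2 km

D_f ≈ 172 km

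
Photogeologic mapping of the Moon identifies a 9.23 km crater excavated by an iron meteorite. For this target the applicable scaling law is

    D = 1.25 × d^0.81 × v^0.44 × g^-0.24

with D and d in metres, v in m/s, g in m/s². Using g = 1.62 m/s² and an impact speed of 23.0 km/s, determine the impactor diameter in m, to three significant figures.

d ≈ 294 m

Rearranging for d: d = [D / (1.25 · 23000^0.44 · 1.62^-0.24)]^(1/0.81).
D = 9230 m.
23000^0.44 = 83.02
1.62^-0.24 = 0.8907
Denominator = 1.25 × 83.02 × 0.8907 = 92.43
D / 92.43 = 9230 / 92.43 = 99.86
d = 99.86^(1/0.81) = 99.86^1.2346 = 294.1 m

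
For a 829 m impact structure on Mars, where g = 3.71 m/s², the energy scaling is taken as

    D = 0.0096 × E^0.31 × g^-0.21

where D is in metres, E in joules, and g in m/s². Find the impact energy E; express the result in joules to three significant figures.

E ≈ 2.04 × 10^16 J

Rearranging: E = [D / (0.0096 · g^-0.21)]^(1/0.31).
g^-0.21 = 3.71^-0.21 = 0.7593
D / (0.0096 × 0.7593) = 829 / (7.289 × 10^-3) = 1.137 × 10^5
E = (1.137 × 10^5)^3.2258 = 2.036 × 10^16 J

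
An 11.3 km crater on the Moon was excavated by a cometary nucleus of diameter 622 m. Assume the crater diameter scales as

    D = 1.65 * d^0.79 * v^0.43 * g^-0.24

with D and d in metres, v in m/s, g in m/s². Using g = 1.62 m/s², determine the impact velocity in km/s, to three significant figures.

Rearranging for v: v = [D / (1.65 · 622^0.79 · 1.62^-0.24)]^(1/0.43).
D = 11300 m.
622^0.79 = 161.1
1.62^-0.24 = 0.8907
Denominator = 1.65 × 161.1 × 0.8907 = 236.8
D / 236.8 = 11300 / 236.8 = 47.72
v = 47.72^(1/0.43) = 47.72^2.3256 = 8017 m/s

v ≈ 8.02 km/s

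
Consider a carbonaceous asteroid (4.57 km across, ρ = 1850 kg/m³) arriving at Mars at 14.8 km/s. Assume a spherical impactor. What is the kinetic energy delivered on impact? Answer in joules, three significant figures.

d = 4570 m; v = 14800 m/s.
Mass m = (π/6) ρ d³ = (π/6) × 1850 × (4570)³ = 9.245 × 10^13 kg
E = ½ m v² = 0.5 × 9.245 × 10^13 × (14800)² = 1.013 × 10^22 J

E ≈ 1.01 × 10^22 J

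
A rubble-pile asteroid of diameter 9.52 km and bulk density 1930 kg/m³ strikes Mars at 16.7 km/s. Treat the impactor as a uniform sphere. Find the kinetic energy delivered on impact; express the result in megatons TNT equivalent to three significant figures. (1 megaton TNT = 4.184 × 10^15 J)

d = 9520 m; v = 16700 m/s.
Mass m = (π/6) ρ d³ = (π/6) × 1930 × (9520)³ = 8.719 × 10^14 kg
E = ½ m v² = 0.5 × 8.719 × 10^14 × (16700)² = 1.216 × 10^23 J
   = 1.216 × 10^23 / 4.184×10^15 = 2.906 × 10^7 Mt

E ≈ 2.91 × 10^7 Mt TNT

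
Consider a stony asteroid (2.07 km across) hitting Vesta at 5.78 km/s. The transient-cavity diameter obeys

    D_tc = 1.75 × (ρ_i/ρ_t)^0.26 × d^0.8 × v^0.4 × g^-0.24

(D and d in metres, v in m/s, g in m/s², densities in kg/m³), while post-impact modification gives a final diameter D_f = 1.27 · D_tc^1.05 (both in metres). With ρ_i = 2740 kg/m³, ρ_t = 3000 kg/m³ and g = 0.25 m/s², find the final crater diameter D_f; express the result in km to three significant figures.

D_f ≈ 73.3 km

In SI: d = 2070 m, v = 5780 m/s.
(ρ_i/ρ_t)^0.26 = (2740/3000)^0.26 = 0.9767
d^0.8 = 2070^0.8 = 449.5
v^0.4 = 5780^0.4 = 31.97
g^-0.24 = 0.25^-0.24 = 1.395
D_tc = 1.75 × 0.9767 × 449.5 × 31.97 × 1.395 = 34260 m
D_f = 1.27 × (34260)^1.05 = 73338 m
     = 73.34 km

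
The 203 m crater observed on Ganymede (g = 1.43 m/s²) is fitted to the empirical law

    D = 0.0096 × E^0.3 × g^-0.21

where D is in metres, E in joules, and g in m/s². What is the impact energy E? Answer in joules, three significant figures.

Rearranging: E = [D / (0.0096 · g^-0.21)]^(1/0.3).
g^-0.21 = 1.43^-0.21 = 0.9276
D / (0.0096 × 0.9276) = 203 / (8.905 × 10^-3) = 2.280 × 10^4
E = (2.280 × 10^4)^3.3333 = 3.360 × 10^14 J

E ≈ 3.36 × 10^14 J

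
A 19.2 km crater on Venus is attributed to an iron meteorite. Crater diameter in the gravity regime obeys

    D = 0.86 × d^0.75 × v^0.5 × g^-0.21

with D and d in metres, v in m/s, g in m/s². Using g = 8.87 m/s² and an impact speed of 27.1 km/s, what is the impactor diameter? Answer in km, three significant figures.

d ≈ 1.28 km

Rearranging for d: d = [D / (0.86 · 27100^0.5 · 8.87^-0.21)]^(1/0.75).
D = 19200 m.
27100^0.5 = 164.6
8.87^-0.21 = 0.6323
Denominator = 0.86 × 164.6 × 0.6323 = 89.51
D / 89.51 = 19200 / 89.51 = 214.5
d = 214.5^(1/0.75) = 214.5^1.3333 = 1284 m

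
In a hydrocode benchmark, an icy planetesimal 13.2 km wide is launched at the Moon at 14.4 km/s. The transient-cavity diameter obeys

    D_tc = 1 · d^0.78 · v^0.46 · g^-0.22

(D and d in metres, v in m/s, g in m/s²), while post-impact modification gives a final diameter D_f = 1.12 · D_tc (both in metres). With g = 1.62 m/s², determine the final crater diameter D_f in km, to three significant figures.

In SI: d = 13200 m, v = 14400 m/s.
d^0.78 = 13200^0.78 = 1637
v^0.46 = 14400^0.46 = 81.82
g^-0.22 = 1.62^-0.22 = 0.8993
D_tc = 1 × 1637 × 81.82 × 0.8993 = 1.205 × 10^5 m
D_f = 1.12 × 1.205 × 10^5 = 1.350 × 10^5 m
     = 135.0 km

D_f ≈ 135 km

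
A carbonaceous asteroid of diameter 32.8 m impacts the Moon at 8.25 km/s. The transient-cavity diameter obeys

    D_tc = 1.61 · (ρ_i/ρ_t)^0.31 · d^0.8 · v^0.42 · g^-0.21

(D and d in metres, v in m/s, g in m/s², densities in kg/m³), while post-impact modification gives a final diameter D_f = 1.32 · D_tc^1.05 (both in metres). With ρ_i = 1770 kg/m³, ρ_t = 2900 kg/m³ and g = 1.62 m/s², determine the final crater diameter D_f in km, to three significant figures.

v = 8250 m/s.
(ρ_i/ρ_t)^0.31 = (1770/2900)^0.31 = 0.8581
d^0.8 = 32.8^0.8 = 16.32
v^0.42 = 8250^0.42 = 44.15
g^-0.21 = 1.62^-0.21 = 0.9037
D_tc = 1.61 × 0.8581 × 16.32 × 44.15 × 0.9037 = 899.6 m
D_f = 1.32 × (899.6)^1.05 = 1668 m
     = 1.668 km

D_f ≈ 1.67 km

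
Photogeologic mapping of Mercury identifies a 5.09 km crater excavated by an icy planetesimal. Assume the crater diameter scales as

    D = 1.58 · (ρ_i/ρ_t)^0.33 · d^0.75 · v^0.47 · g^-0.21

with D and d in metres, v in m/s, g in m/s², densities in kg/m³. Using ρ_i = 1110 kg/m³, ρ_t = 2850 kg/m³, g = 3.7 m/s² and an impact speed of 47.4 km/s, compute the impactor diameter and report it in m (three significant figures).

d ≈ 122 m

Rearranging for d: d = [D / (1.58 · (1110/2850)^0.33 · 47400^0.47 · 3.7^-0.21)]^(1/0.75).
D = 5090 m.
(1110/2850)^0.33 = 0.7326
47400^0.47 = 157.6
3.7^-0.21 = 0.7598
Denominator = 1.58 × 0.7326 × 157.6 × 0.7598 = 138.6
D / 138.6 = 5090 / 138.6 = 36.72
d = 36.72^(1/0.75) = 36.72^1.3333 = 122.0 m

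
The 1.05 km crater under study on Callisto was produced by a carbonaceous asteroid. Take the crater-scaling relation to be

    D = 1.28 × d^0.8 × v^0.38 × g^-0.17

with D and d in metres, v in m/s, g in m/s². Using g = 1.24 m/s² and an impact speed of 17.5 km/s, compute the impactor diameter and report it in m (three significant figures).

d ≈ 44.3 m

Rearranging for d: d = [D / (1.28 · 17500^0.38 · 1.24^-0.17)]^(1/0.8).
D = 1050 m.
17500^0.38 = 40.96
1.24^-0.17 = 0.9641
Denominator = 1.28 × 40.96 × 0.9641 = 50.55
D / 50.55 = 1050 / 50.55 = 20.77
d = 20.77^(1/0.8) = 20.77^1.25 = 44.34 m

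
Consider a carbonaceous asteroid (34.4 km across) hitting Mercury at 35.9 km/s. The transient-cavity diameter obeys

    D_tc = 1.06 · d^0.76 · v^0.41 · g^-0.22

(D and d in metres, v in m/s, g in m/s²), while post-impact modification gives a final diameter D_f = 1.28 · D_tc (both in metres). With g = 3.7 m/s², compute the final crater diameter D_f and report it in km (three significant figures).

D_f ≈ 210 km

In SI: d = 34400 m, v = 35900 m/s.
d^0.76 = 34400^0.76 = 2804
v^0.41 = 35900^0.41 = 73.72
g^-0.22 = 3.7^-0.22 = 0.7499
D_tc = 1.06 × 2804 × 73.72 × 0.7499 = 1.643 × 10^5 m
D_f = 1.28 × 1.643 × 10^5 = 2.103 × 10^5 m
     = 210.3 km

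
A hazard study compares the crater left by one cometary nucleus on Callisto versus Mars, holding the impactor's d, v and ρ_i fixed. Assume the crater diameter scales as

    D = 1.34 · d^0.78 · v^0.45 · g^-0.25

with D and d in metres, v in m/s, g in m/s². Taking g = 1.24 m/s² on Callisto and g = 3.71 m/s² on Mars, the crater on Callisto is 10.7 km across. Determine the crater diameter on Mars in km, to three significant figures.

D ≈ 8.14 km

All impactor-dependent factors cancel in the ratio, leaving D_Mars/D_Callisto = (g_Mars/g_Callisto)^-0.25.
(3.71/1.24)^-0.25 = 2.992^-0.25 = 0.7603
D_Mars = 0.7603 × 10.7 km = 8.14 km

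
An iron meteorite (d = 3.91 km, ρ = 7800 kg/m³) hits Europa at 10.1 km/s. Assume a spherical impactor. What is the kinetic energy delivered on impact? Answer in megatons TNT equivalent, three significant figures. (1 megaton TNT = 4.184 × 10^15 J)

d = 3910 m; v = 10100 m/s.
Mass m = (π/6) ρ d³ = (π/6) × 7800 × (3910)³ = 2.441 × 10^14 kg
E = ½ m v² = 0.5 × 2.441 × 10^14 × (10100)² = 1.245 × 10^22 J
   = 1.245 × 10^22 / 4.184×10^15 = 2.976 × 10^6 Mt

E ≈ 2.98 × 10^6 Mt TNT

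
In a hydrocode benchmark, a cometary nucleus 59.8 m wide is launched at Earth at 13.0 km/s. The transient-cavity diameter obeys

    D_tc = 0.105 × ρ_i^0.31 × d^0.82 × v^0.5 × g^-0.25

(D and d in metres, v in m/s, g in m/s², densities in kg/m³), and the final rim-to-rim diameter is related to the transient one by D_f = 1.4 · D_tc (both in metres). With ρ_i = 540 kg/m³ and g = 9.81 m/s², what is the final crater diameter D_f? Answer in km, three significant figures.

v = 13000 m/s.
ρ_i^0.31 = 540^0.31 = 7.031
d^0.82 = 59.8^0.82 = 28.63
v^0.5 = 13000^0.5 = 114.0
g^-0.25 = 9.81^-0.25 = 0.5650
D_tc = 0.105 × 7.031 × 28.63 × 114.0 × 0.5650 = 1361 m
D_f = 1.4 × 1361 = 1905 m
     = 1.905 km

D_f ≈ 1.91 km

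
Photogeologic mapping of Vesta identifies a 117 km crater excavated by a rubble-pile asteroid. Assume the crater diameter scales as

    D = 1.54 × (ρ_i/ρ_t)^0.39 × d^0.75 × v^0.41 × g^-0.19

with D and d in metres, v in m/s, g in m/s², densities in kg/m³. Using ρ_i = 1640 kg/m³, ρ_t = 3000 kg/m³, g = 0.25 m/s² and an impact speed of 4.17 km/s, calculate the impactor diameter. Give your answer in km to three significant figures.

d ≈ 32.5 km

Rearranging for d: d = [D / (1.54 · (1640/3000)^0.39 · 4170^0.41 · 0.25^-0.19)]^(1/0.75).
D = 117000 m.
(1640/3000)^0.39 = 0.7902
4170^0.41 = 30.50
0.25^-0.19 = 1.301
Denominator = 1.54 × 0.7902 × 30.50 × 1.301 = 48.29
D / 48.29 = 117000 / 48.29 = 2423
d = 2423^(1/0.75) = 2423^1.3333 = 32536 m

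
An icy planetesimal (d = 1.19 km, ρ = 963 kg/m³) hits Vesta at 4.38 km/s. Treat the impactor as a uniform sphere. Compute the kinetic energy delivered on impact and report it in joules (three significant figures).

d = 1190 m; v = 4380 m/s.
Mass m = (π/6) ρ d³ = (π/6) × 963 × (1190)³ = 8.497 × 10^11 kg
E = ½ m v² = 0.5 × 8.497 × 10^11 × (4380)² = 8.150 × 10^18 J

E ≈ 8.15 × 10^18 J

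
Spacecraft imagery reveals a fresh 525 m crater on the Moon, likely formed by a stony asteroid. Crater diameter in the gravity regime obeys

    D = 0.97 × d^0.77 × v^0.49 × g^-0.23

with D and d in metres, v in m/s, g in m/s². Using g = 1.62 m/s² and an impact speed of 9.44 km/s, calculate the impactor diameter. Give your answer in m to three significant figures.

Rearranging for d: d = [D / (0.97 · 9440^0.49 · 1.62^-0.23)]^(1/0.77).
9440^0.49 = 88.66
1.62^-0.23 = 0.8950
Denominator = 0.97 × 88.66 × 0.8950 = 76.97
D / 76.97 = 525 / 76.97 = 6.821
d = 6.821^(1/0.77) = 6.821^1.2987 = 12.10 m

d ≈ 12.1 m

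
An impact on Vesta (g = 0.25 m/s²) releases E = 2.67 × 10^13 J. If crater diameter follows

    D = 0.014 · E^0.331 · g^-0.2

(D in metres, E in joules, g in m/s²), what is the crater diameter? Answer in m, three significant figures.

D ≈ 514 m

E^0.331 = (2.67 × 10^13)^0.331 = 2.781 × 10^4
g^-0.2 = 0.25^-0.2 = 1.320
D = 0.014 × 2.781 × 10^4 × 1.320 = 513.9 m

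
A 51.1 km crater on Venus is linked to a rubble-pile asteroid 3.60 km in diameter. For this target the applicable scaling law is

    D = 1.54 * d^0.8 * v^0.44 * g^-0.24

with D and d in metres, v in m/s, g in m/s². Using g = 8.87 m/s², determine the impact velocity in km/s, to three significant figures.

v ≈ 21.2 km/s

Rearranging for v: v = [D / (1.54 · 3600^0.8 · 8.87^-0.24)]^(1/0.44).
D = 51100 m.
3600^0.8 = 699.9
8.87^-0.24 = 0.5922
Denominator = 1.54 × 699.9 × 0.5922 = 638.3
D / 638.3 = 51100 / 638.3 = 80.06
v = 80.06^(1/0.44) = 80.06^2.2727 = 21178 m/s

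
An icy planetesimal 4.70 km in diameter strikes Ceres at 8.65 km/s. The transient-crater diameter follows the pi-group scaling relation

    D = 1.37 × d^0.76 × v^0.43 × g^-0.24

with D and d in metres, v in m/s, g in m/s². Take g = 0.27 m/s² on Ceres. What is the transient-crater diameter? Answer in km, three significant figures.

D ≈ 57.1 km

In SI units: d = 4700 m, v = 8650 m/s.
d^0.76 = 4700^0.76 = 617.7
v^0.43 = 8650^0.43 = 49.31
g^-0.24 = 0.27^-0.24 = 1.369
D = 1.37 × 617.7 × 49.31 × 1.369 = 57126 m
   = 57.13 km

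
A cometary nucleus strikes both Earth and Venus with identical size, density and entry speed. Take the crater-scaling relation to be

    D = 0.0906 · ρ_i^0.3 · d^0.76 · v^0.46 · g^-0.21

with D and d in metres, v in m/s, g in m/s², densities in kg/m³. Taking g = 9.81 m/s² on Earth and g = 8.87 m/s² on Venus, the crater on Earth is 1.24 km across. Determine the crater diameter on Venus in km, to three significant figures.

D ≈ 1.27 km

All impactor-dependent factors cancel in the ratio, leaving D_Venus/D_Earth = (g_Venus/g_Earth)^-0.21.
(8.87/9.81)^-0.21 = 0.9042^-0.21 = 1.021
D_Venus = 1.021 × 1.24 km = 1.27 km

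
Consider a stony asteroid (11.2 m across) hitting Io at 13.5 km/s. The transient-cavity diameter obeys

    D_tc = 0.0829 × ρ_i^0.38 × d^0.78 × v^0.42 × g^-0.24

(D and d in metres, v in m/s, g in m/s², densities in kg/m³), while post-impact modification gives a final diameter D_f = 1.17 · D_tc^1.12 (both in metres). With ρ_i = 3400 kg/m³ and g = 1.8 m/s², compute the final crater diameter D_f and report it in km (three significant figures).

v = 13500 m/s.
ρ_i^0.38 = 3400^0.38 = 21.98
d^0.78 = 11.2^0.78 = 6.582
v^0.42 = 13500^0.42 = 54.29
g^-0.24 = 1.8^-0.24 = 0.8684
D_tc = 0.0829 × 21.98 × 6.582 × 54.29 × 0.8684 = 565.4 m
D_f = 1.17 × (565.4)^1.12 = 1415 m
     = 1.415 km

D_f ≈ 1.42 km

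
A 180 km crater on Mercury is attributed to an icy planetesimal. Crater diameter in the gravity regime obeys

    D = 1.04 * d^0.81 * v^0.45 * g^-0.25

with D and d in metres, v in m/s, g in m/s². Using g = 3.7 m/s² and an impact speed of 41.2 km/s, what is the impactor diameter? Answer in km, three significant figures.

Rearranging for d: d = [D / (1.04 · 41200^0.45 · 3.7^-0.25)]^(1/0.81).
D = 180000 m.
41200^0.45 = 119.3
3.7^-0.25 = 0.7210
Denominator = 1.04 × 119.3 × 0.7210 = 89.46
D / 89.46 = 180000 / 89.46 = 2012
d = 2012^(1/0.81) = 2012^1.2346 = 11986 m

d ≈ 12.0 km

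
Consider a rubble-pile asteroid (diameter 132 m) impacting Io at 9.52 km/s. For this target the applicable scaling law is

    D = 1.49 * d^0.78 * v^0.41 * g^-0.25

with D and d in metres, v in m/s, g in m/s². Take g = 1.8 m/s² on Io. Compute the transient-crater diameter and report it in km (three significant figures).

In SI units: v = 9520 m/s.
d^0.78 = 132^0.78 = 45.09
v^0.41 = 9520^0.41 = 42.78
g^-0.25 = 1.8^-0.25 = 0.8633
D = 1.49 × 45.09 × 42.78 × 0.8633 = 2481 m
   = 2.481 km

D ≈ 2.48 km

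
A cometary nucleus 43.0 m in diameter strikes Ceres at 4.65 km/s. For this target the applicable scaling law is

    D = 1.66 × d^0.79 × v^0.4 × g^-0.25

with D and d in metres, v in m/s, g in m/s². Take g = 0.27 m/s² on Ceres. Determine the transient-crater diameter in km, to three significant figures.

In SI units: v = 4650 m/s.
d^0.79 = 43^0.79 = 19.52
v^0.4 = 4650^0.4 = 29.31
g^-0.25 = 0.27^-0.25 = 1.387
D = 1.66 × 19.52 × 29.31 × 1.387 = 1317 m
   = 1.317 km

D ≈ 1.32 km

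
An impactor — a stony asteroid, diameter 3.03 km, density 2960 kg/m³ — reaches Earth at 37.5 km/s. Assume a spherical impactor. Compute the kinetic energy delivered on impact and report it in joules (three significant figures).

d = 3030 m; v = 37500 m/s.
Mass m = (π/6) ρ d³ = (π/6) × 2960 × (3030)³ = 4.311 × 10^13 kg
E = ½ m v² = 0.5 × 4.311 × 10^13 × (37500)² = 3.031 × 10^22 J

E ≈ 3.03 × 10^22 J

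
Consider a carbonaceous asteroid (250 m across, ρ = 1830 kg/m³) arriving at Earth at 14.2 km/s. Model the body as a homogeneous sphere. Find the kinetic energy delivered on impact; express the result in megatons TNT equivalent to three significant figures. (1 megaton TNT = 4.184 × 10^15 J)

v = 14200 m/s.
Mass m = (π/6) ρ d³ = (π/6) × 1830 × (250)³ = 1.497 × 10^10 kg
E = ½ m v² = 0.5 × 1.497 × 10^10 × (14200)² = 1.509 × 10^18 J
   = 1.509 × 10^18 / 4.184×10^15 = 360.7 Mt

E ≈ 361 Mt TNT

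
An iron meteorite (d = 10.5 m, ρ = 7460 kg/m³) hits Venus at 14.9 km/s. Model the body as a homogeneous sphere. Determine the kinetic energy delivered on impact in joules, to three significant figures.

v = 14900 m/s.
Mass m = (π/6) ρ d³ = (π/6) × 7460 × (10.5)³ = 4.522 × 10^6 kg
E = ½ m v² = 0.5 × 4.522 × 10^6 × (14900)² = 5.020 × 10^14 J

E ≈ 5.02 × 10^14 J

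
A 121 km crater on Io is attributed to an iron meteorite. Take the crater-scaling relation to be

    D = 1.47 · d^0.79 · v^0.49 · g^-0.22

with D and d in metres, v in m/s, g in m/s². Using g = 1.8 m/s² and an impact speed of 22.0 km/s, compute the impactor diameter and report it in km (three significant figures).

d ≈ 3.98 km

Rearranging for d: d = [D / (1.47 · 22000^0.49 · 1.8^-0.22)]^(1/0.79).
D = 121000 m.
22000^0.49 = 134.2
1.8^-0.22 = 0.8787
Denominator = 1.47 × 134.2 × 0.8787 = 173.3
D / 173.3 = 121000 / 173.3 = 698.2
d = 698.2^(1/0.79) = 698.2^1.2658 = 3980 m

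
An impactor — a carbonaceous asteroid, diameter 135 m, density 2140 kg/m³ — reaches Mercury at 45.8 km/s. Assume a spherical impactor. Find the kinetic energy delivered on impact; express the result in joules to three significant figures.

E ≈ 2.89 × 10^18 J

v = 45800 m/s.
Mass m = (π/6) ρ d³ = (π/6) × 2140 × (135)³ = 2.757 × 10^9 kg
E = ½ m v² = 0.5 × 2.757 × 10^9 × (45800)² = 2.892 × 10^18 J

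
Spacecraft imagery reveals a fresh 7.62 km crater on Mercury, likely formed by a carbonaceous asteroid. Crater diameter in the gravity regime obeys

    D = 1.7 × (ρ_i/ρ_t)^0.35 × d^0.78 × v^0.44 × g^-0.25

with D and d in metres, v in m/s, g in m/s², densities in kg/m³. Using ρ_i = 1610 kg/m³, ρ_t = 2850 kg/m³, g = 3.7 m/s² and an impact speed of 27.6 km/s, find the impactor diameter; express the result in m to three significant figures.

Rearranging for d: d = [D / (1.7 · (1610/2850)^0.35 · 27600^0.44 · 3.7^-0.25)]^(1/0.78).
D = 7620 m.
(1610/2850)^0.35 = 0.8188
27600^0.44 = 89.95
3.7^-0.25 = 0.7210
Denominator = 1.7 × 0.8188 × 89.95 × 0.7210 = 90.27
D / 90.27 = 7620 / 90.27 = 84.41
d = 84.41^(1/0.78) = 84.41^1.2821 = 295.0 m

d ≈ 295 m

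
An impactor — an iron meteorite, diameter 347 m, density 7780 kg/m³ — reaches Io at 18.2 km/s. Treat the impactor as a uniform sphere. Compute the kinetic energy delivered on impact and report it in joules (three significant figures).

E ≈ 2.82 × 10^19 J

v = 18200 m/s.
Mass m = (π/6) ρ d³ = (π/6) × 7780 × (347)³ = 1.702 × 10^11 kg
E = ½ m v² = 0.5 × 1.702 × 10^11 × (18200)² = 2.819 × 10^19 J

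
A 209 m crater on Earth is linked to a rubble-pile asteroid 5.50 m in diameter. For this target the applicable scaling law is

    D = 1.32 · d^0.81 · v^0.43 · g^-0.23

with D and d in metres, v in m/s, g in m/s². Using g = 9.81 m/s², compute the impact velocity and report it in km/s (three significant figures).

Rearranging for v: v = [D / (1.32 · 5.5^0.81 · 9.81^-0.23)]^(1/0.43).
5.5^0.81 = 3.978
9.81^-0.23 = 0.5914
Denominator = 1.32 × 3.978 × 0.5914 = 3.105
D / 3.105 = 209 / 3.105 = 67.31
v = 67.31^(1/0.43) = 67.31^2.3256 = 17839 m/s

v ≈ 17.8 km/s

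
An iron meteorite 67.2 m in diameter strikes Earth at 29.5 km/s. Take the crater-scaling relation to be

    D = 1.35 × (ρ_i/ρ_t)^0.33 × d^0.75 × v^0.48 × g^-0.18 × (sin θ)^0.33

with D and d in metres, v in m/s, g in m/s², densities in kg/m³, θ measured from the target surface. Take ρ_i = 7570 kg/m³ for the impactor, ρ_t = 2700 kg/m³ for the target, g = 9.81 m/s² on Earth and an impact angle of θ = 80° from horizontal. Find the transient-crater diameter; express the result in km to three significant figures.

D ≈ 4.11 km

In SI units: v = 29500 m/s.
(ρ_i/ρ_t)^0.33 = (7570/2700)^0.33 = 1.405
d^0.75 = 67.2^0.75 = 23.47
v^0.48 = 29500^0.48 = 139.8
g^-0.18 = 9.81^-0.18 = 0.6630
(sin 80°)^0.33 = 0.9848^0.33 = 0.9950
D = 1.35 × 1.405 × 23.47 × 139.8 × 0.6630 × 0.9950 = 4106 m
   = 4.106 km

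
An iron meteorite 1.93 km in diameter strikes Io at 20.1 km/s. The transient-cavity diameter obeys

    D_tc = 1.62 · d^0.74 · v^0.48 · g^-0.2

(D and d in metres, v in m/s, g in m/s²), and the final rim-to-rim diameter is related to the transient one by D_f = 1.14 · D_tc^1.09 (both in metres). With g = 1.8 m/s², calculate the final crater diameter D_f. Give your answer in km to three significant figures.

In SI: d = 1930 m, v = 20100 m/s.
d^0.74 = 1930^0.74 = 270.0
v^0.48 = 20100^0.48 = 116.3
g^-0.2 = 1.8^-0.2 = 0.8891
D_tc = 1.62 × 270.0 × 116.3 × 0.8891 = 45230 m
D_f = 1.14 × (45230)^1.09 = 1.353 × 10^5 m
     = 135.3 km

D_f ≈ 135 km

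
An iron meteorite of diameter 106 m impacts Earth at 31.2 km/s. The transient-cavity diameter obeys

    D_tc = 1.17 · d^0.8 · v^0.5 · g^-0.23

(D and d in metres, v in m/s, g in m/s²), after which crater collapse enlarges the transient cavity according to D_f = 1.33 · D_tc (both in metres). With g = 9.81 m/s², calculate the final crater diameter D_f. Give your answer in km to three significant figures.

v = 31200 m/s.
d^0.8 = 106^0.8 = 41.71
v^0.5 = 31200^0.5 = 176.6
g^-0.23 = 9.81^-0.23 = 0.5914
D_tc = 1.17 × 41.71 × 176.6 × 0.5914 = 5097 m
D_f = 1.33 × 5097 = 6779 m
     = 6.779 km

D_f ≈ 6.78 km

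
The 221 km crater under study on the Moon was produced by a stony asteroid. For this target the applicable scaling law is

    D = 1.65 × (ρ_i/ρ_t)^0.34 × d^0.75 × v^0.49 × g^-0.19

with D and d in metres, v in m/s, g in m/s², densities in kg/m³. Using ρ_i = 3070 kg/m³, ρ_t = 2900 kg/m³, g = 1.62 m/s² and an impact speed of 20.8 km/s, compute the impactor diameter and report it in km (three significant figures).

d ≈ 11.4 km

Rearranging for d: d = [D / (1.65 · (3070/2900)^0.34 · 20800^0.49 · 1.62^-0.19)]^(1/0.75).
D = 221000 m.
(3070/2900)^0.34 = 1.020
20800^0.49 = 130.6
1.62^-0.19 = 0.9124
Denominator = 1.65 × 1.020 × 130.6 × 0.9124 = 200.5
D / 200.5 = 221000 / 200.5 = 1102
d = 1102^(1/0.75) = 1102^1.3333 = 11380 m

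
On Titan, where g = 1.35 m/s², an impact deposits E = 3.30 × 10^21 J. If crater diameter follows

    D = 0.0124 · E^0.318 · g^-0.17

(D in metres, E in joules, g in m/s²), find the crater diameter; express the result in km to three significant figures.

D ≈ 82.1 km

E^0.318 = (3.30 × 10^21)^0.318 = 6.964 × 10^6
g^-0.17 = 1.35^-0.17 = 0.9503
D = 0.0124 × 6.964 × 10^6 × 0.9503 = 82062 m
   = 82.06 km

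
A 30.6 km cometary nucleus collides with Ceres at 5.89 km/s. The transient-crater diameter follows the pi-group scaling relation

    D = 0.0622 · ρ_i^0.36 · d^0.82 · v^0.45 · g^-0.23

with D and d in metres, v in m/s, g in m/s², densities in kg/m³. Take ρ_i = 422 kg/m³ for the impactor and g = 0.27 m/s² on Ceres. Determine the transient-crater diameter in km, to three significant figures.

D ≈ 176 km

In SI units: d = 30600 m, v = 5890 m/s.
ρ_i^0.36 = 422^0.36 = 8.813
d^0.82 = 30600^0.82 = 4768
v^0.45 = 5890^0.45 = 49.72
g^-0.23 = 0.27^-0.23 = 1.351
D = 0.0622 × 8.813 × 4768 × 49.72 × 1.351 = 1.756 × 10^5 m
   = 175.6 km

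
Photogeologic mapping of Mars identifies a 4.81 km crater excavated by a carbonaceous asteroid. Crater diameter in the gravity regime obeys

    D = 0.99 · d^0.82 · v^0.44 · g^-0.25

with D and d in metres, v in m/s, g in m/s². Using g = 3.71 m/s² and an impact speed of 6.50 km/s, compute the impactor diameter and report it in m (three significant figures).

d ≈ 420 m

Rearranging for d: d = [D / (0.99 · 6500^0.44 · 3.71^-0.25)]^(1/0.82).
D = 4810 m.
6500^0.44 = 47.61
3.71^-0.25 = 0.7205
Denominator = 0.99 × 47.61 × 0.7205 = 33.96
D / 33.96 = 4810 / 33.96 = 141.6
d = 141.6^(1/0.82) = 141.6^1.2195 = 420.0 m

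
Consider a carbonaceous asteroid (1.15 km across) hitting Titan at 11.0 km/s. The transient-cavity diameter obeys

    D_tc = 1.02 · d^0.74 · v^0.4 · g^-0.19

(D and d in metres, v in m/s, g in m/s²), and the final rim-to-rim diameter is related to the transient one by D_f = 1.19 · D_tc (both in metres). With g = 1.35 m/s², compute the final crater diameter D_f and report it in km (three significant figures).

In SI: d = 1150 m, v = 11000 m/s.
d^0.74 = 1150^0.74 = 184.0
v^0.4 = 11000^0.4 = 41.36
g^-0.19 = 1.35^-0.19 = 0.9446
D_tc = 1.02 × 184.0 × 41.36 × 0.9446 = 7332 m
D_f = 1.19 × 7332 = 8725 m
     = 8.725 km

D_f ≈ 8.73 km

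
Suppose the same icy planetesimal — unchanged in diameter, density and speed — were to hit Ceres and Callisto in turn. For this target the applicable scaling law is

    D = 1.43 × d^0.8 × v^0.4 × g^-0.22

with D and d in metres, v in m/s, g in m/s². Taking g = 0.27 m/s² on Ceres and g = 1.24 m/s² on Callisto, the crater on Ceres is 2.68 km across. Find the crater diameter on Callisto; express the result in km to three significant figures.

All impactor-dependent factors cancel in the ratio, leaving D_Callisto/D_Ceres = (g_Callisto/g_Ceres)^-0.22.
(1.24/0.27)^-0.22 = 4.593^-0.22 = 0.7151
D_Callisto = 0.7151 × 2.68 km = 1.92 km

D ≈ 1.92 km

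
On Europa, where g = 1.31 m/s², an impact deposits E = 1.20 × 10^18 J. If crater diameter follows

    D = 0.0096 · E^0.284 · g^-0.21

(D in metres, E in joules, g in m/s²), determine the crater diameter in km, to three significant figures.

E^0.284 = (1.20 × 10^18)^0.284 = 1.363 × 10^5
g^-0.21 = 1.31^-0.21 = 0.9449
D = 0.0096 × 1.363 × 10^5 × 0.9449 = 1236 m
   = 1.236 km

D ≈ 1.24 km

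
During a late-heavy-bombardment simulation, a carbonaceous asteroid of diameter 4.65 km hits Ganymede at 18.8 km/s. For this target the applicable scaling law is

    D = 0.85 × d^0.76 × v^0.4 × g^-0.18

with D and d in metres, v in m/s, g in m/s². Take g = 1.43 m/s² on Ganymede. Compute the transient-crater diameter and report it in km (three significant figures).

D ≈ 25.0 km

In SI units: d = 4650 m, v = 18800 m/s.
d^0.76 = 4650^0.76 = 612.7
v^0.4 = 18800^0.4 = 51.25
g^-0.18 = 1.43^-0.18 = 0.9376
D = 0.85 × 612.7 × 51.25 × 0.9376 = 25025 m
   = 25.03 km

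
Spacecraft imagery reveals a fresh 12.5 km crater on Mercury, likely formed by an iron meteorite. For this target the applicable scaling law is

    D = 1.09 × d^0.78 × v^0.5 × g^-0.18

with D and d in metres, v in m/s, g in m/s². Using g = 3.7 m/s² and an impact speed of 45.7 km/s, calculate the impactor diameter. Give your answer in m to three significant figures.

d ≈ 223 m

Rearranging for d: d = [D / (1.09 · 45700^0.5 · 3.7^-0.18)]^(1/0.78).
D = 12500 m.
45700^0.5 = 213.8
3.7^-0.18 = 0.7902
Denominator = 1.09 × 213.8 × 0.7902 = 184.1
D / 184.1 = 12500 / 184.1 = 67.90
d = 67.90^(1/0.78) = 67.90^1.2821 = 223.2 m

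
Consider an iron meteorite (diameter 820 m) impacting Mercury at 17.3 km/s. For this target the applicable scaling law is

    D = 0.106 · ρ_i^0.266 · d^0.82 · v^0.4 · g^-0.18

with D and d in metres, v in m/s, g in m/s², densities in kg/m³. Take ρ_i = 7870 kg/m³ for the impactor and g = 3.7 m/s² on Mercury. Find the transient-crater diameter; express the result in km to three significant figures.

In SI units: v = 17300 m/s.
ρ_i^0.266 = 7870^0.266 = 10.87
d^0.82 = 820^0.82 = 245.1
v^0.4 = 17300^0.4 = 49.57
g^-0.18 = 3.7^-0.18 = 0.7902
D = 0.106 × 10.87 × 245.1 × 49.57 × 0.7902 = 11062 m
   = 11.06 km

D ≈ 11.1 km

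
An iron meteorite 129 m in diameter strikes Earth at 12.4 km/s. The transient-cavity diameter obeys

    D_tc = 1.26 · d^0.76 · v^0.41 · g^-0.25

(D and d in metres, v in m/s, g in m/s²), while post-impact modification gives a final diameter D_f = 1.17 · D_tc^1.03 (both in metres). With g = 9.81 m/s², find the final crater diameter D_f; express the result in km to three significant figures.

D_f ≈ 1.98 km

v = 12400 m/s.
d^0.76 = 129^0.76 = 40.18
v^0.41 = 12400^0.41 = 47.68
g^-0.25 = 9.81^-0.25 = 0.5650
D_tc = 1.26 × 40.18 × 47.68 × 0.5650 = 1364 m
D_f = 1.17 × (1364)^1.03 = 1982 m
     = 1.982 km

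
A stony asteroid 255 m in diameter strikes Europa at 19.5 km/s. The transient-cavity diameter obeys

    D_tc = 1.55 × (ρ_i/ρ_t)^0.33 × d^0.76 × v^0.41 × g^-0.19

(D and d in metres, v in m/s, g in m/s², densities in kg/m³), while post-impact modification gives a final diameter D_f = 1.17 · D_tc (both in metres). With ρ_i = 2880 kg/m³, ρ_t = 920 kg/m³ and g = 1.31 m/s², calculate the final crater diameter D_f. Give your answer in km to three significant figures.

v = 19500 m/s.
(ρ_i/ρ_t)^0.33 = (2880/920)^0.33 = 1.457
d^0.76 = 255^0.76 = 67.45
v^0.41 = 19500^0.41 = 57.40
g^-0.19 = 1.31^-0.19 = 0.9500
D_tc = 1.55 × 1.457 × 67.45 × 57.40 × 0.9500 = 8306 m
D_f = 1.17 × 8306 = 9718 m
     = 9.718 km

D_f ≈ 9.72 km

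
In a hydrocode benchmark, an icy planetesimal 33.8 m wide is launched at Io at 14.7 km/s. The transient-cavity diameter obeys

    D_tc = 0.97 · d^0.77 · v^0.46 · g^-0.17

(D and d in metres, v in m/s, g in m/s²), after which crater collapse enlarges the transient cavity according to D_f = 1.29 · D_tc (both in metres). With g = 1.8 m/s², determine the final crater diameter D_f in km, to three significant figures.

D_f ≈ 1.41 km

v = 14700 m/s.
d^0.77 = 33.8^0.77 = 15.04
v^0.46 = 14700^0.46 = 82.60
g^-0.17 = 1.8^-0.17 = 0.9049
D_tc = 0.97 × 15.04 × 82.60 × 0.9049 = 1090 m
D_f = 1.29 × 1090 = 1406 m
     = 1.406 km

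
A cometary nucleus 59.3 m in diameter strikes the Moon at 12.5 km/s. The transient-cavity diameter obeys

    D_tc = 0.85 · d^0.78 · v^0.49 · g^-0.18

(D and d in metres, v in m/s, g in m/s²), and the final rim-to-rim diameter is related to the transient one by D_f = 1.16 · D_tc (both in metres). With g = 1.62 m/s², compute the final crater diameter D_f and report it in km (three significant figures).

D_f ≈ 2.22 km

v = 12500 m/s.
d^0.78 = 59.3^0.78 = 24.15
v^0.49 = 12500^0.49 = 101.7
g^-0.18 = 1.62^-0.18 = 0.9168
D_tc = 0.85 × 24.15 × 101.7 × 0.9168 = 1914 m
D_f = 1.16 × 1914 = 2220 m
     = 2.220 km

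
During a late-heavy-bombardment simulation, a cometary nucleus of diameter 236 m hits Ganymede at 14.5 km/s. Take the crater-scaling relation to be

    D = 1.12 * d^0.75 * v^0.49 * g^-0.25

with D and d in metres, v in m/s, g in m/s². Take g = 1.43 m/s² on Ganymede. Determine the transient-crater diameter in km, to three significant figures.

In SI units: v = 14500 m/s.
d^0.75 = 236^0.75 = 60.21
v^0.49 = 14500^0.49 = 109.4
g^-0.25 = 1.43^-0.25 = 0.9145
D = 1.12 × 60.21 × 109.4 × 0.9145 = 6747 m
   = 6.747 km

D ≈ 6.75 km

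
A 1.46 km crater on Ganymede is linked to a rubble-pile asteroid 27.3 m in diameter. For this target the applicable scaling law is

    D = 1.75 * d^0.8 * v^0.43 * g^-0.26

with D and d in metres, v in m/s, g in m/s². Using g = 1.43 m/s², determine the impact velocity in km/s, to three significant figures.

Rearranging for v: v = [D / (1.75 · 27.3^0.8 · 1.43^-0.26)]^(1/0.43).
D = 1460 m.
27.3^0.8 = 14.09
1.43^-0.26 = 0.9112
Denominator = 1.75 × 14.09 × 0.9112 = 22.47
D / 22.47 = 1460 / 22.47 = 64.98
v = 64.98^(1/0.43) = 64.98^2.3256 = 16436 m/s

v ≈ 16.4 km/s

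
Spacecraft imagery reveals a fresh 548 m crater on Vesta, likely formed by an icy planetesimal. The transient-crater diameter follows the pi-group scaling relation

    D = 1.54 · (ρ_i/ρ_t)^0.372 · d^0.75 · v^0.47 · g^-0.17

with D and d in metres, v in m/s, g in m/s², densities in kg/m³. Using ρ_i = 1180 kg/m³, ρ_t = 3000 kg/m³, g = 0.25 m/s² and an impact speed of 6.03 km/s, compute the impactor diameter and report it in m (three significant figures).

Rearranging for d: d = [D / (1.54 · (1180/3000)^0.372 · 6030^0.47 · 0.25^-0.17)]^(1/0.75).
(1180/3000)^0.372 = 0.7067
6030^0.47 = 59.81
0.25^-0.17 = 1.266
Denominator = 1.54 × 0.7067 × 59.81 × 1.266 = 82.41
D / 82.41 = 548 / 82.41 = 6.650
d = 6.650^(1/0.75) = 6.650^1.3333 = 12.50 m

d ≈ 12.5 m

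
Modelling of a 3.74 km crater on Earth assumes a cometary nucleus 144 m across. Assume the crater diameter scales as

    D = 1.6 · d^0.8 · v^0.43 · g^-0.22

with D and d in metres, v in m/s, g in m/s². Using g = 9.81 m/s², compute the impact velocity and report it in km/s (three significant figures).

Rearranging for v: v = [D / (1.6 · 144^0.8 · 9.81^-0.22)]^(1/0.43).
D = 3740 m.
144^0.8 = 53.30
9.81^-0.22 = 0.6051
Denominator = 1.6 × 53.30 × 0.6051 = 51.60
D / 51.60 = 3740 / 51.60 = 72.48
v = 72.48^(1/0.43) = 72.48^2.3256 = 21190 m/s

v ≈ 21.2 km/s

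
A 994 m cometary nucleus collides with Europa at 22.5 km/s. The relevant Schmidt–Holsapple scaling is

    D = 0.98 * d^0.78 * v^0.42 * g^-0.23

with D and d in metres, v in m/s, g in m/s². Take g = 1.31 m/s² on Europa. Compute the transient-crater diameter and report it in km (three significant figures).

D ≈ 13.5 km

In SI units: v = 22500 m/s.
d^0.78 = 994^0.78 = 217.8
v^0.42 = 22500^0.42 = 67.28
g^-0.23 = 1.31^-0.23 = 0.9398
D = 0.98 × 217.8 × 67.28 × 0.9398 = 13496 m
   = 13.50 km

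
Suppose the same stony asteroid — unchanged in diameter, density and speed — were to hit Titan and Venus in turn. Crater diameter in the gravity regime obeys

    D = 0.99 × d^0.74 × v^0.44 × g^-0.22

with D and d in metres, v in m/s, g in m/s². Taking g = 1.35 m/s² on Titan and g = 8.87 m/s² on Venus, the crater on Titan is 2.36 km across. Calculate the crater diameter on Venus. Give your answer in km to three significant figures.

D ≈ 1.56 km

All impactor-dependent factors cancel in the ratio, leaving D_Venus/D_Titan = (g_Venus/g_Titan)^-0.22.
(8.87/1.35)^-0.22 = 6.570^-0.22 = 0.6609
D_Venus = 0.6609 × 2.36 km = 1.56 km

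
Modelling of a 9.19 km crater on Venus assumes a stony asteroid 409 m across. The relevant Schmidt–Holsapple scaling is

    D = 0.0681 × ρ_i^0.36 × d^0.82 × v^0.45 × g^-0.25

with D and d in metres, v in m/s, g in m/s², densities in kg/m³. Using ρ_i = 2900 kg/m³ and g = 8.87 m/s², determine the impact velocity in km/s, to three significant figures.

Rearranging for v: v = [D / (0.0681 · 2900^0.36 · 409^0.82 · 8.87^-0.25)]^(1/0.45).
D = 9190 m.
2900^0.36 = 17.64
409^0.82 = 138.6
8.87^-0.25 = 0.5795
Denominator = 0.0681 × 17.64 × 138.6 × 0.5795 = 96.49
D / 96.49 = 9190 / 96.49 = 95.24
v = 95.24^(1/0.45) = 95.24^2.2222 = 24965 m/s

v ≈ 25.0 km/s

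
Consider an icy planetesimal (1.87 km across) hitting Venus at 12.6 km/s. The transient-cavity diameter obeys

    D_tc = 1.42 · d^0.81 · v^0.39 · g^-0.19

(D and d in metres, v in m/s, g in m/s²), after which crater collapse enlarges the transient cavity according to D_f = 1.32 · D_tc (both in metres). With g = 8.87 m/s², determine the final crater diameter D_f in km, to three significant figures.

In SI: d = 1870 m, v = 12600 m/s.
d^0.81 = 1870^0.81 = 446.9
v^0.39 = 12600^0.39 = 39.73
g^-0.19 = 8.87^-0.19 = 0.6605
D_tc = 1.42 × 446.9 × 39.73 × 0.6605 = 16650 m
D_f = 1.32 × 16650 = 21978 m
     = 21.98 km

D_f ≈ 22.0 km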